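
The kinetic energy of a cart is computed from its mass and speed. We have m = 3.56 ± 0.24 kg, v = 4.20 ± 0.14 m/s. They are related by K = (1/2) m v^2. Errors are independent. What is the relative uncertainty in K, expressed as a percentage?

Each factor contributes (exponent × relative error)² to (δK/K)²:
  (1·δm/m)² = (1×0.0674)² = 0.00454;  (2·δv/v)² = (2×0.0333)² = 0.00444
δK/K = √(0.00899) = 0.0948

9.48%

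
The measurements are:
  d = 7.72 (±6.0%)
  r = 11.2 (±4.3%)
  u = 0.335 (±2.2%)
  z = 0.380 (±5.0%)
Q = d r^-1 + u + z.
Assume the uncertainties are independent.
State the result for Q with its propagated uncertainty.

1.40 ± 0.0548

Let p = d·r^-1 = 0.689. δp/p = √((1·δd/d)² + (-1·δr/r)²) = √(0.00360 + 0.00185) = 0.0738, so δp = 0.0509.
Q = p + u + z: δQ = √(δp² + δu² + δz²) = √(0.00259 + 5.43e-05 + 0.000361) = 0.0548
Q = 1.40.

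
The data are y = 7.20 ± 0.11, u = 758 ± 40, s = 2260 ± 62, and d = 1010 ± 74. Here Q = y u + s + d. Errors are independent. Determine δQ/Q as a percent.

Let p = y·u = 5460. δp/p = √((1·δy/y)² + (1·δu/u)²) = √(0.000233 + 0.00278) = 0.0549, so δp = 300.
Q = p + s + d: δQ = √(δp² + δs² + δd²) = √(89900 + 3840 + 5480) = 315
Q = 8730, so δQ/Q = 315/8730 = 0.0361.

3.61%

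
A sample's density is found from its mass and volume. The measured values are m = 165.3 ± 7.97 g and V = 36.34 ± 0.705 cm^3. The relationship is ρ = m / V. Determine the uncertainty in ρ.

0.236 g/cm^3

For a monomial ρ ∝ m, V^-1, fractional errors add in quadrature:
  (1·δm/m)² = (1×0.0482)² = 0.00232;  (-1·δV/V)² = (-1×0.0194)² = 0.000376
δρ/ρ = √(0.00270) = 0.0520
ρ = 4.549 g/cm^3, so δρ = 0.0520 × 4.549 = 0.236 g/cm^3.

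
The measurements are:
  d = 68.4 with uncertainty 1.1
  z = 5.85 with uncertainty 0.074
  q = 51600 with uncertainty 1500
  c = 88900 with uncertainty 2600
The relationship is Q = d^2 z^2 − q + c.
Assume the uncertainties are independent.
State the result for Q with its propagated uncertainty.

(1.97 ± 0.0721) × 10^5

Let p = d^2·z^2 = 1.6e+05. δp/p = √((2·δd/d)² + (2·δz/z)²) = √(0.00103 + 0.000640) = 0.0409, so δp = 6550.
Q = p − q + c: δQ = √(δp² + δq² + δc²) = √(4.29e+07 + 2.25e+06 + 6.76e+06) = 7210
Q = 1.97e+05.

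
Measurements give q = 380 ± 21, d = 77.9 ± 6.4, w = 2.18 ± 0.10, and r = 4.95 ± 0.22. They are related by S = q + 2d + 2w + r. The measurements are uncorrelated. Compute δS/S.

S is a linear combination, so absolute uncertainties add in quadrature:
  (δq)² = 441;  (2·δd)² = 164;  (2·δw)² = 0.0400;  (δr)² = 0.0484
δS = √(605) = 24.6
S = 545, so δS/S = 24.6/545 = 0.0451.

0.0451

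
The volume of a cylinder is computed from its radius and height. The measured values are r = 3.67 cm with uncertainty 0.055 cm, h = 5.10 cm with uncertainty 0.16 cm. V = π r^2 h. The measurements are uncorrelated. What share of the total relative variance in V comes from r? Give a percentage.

(δV/V)² = (2·δr/r)² + (1·δh/h)²
  r term: (2×0.0150)² = 0.000898
  h term: (1×0.0314)² = 0.000984
Total = 0.00188. Share from r = 0.000898/0.00188 = 0.477.

47.7%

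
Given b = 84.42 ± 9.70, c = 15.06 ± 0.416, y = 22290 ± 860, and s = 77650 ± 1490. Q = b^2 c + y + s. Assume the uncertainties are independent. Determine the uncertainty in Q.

Let p = b^2·c = 107300. δp/p = √((2·δb/b)² + (1·δc/c)²) = √(0.0528 + 0.000763) = 0.231, so δp = 24800.
Q = p + y + s: δQ = √(δp² + δy² + δs²) = √(6.17e+08 + 7.4e+05 + 2.22e+06) = 24900

24900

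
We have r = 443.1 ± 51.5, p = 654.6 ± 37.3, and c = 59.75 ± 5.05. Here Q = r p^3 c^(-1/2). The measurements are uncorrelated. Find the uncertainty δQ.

For a monomial Q ∝ r, p^3, c^(-1/2), fractional errors add in quadrature:
  (1·δr/r)² = (1×0.116)² = 0.0135;  (3·δp/p)² = (3×0.0570)² = 0.0292;  (−½·δc/c)² = (-0.5×0.0845)² = 0.00179
δQ/Q = √(0.0445) = 0.211
Q = 1.608e+10, so δQ = 0.211 × 1.608e+10 = 3.39e+09.

3.39e+09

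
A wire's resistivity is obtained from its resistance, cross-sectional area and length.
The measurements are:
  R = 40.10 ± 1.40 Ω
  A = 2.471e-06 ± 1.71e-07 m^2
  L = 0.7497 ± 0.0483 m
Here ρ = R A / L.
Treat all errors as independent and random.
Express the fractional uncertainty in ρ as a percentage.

10.1%

ρ is a product of powers, so relative uncertainties combine in quadrature:
  (1·δR/R)² = (1×0.0349)² = 0.00122;  (1·δA/A)² = (1×0.0692)² = 0.00479;  (-1·δL/L)² = (-1×0.0644)² = 0.00415
δρ/ρ = √(0.0102) = 0.101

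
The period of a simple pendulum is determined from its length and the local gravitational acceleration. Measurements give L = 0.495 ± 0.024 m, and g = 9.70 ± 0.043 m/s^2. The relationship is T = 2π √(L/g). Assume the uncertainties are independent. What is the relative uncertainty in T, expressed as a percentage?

2.43%

Products/powers → add relative errors in quadrature, weighted by exponent:
  (½·δL/L)² = (0.5×0.0485)² = 0.000588;  (−½·δg/g)² = (-0.5×0.00443)² = 4.91e-06
δT/T = √(0.000593) = 0.0243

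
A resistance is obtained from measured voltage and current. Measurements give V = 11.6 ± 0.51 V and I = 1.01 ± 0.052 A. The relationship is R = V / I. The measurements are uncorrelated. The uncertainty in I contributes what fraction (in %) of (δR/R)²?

(δR/R)² = (1·δV/V)² + (-1·δI/I)²
  V term: (1×0.0440)² = 0.00193
  I term: (-1×0.0515)² = 0.00265
Total = 0.00458. Share from I = 0.00265/0.00458 = 0.578.

57.8%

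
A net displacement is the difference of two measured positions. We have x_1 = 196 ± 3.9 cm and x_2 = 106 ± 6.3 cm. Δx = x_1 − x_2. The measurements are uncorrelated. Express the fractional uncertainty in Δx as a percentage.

8.23%

For a sum/difference, combine absolute errors in quadrature:
  (δx_1)² = 15.2;  (δx_2)² = 39.7
δΔx = √(54.9) = 7.41 cm
Δx = 90.0 cm, so δΔx/Δx = 7.41/90.0 = 0.0823.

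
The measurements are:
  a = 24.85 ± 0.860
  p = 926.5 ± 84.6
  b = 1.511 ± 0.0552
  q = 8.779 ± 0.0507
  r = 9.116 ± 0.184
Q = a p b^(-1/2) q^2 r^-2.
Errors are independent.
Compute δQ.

1870

For a monomial Q ∝ a, p, b^(-1/2), q^2, r^-2, fractional errors add in quadrature:
  (1·δa/a)² = (1×0.0346)² = 0.00120;  (1·δp/p)² = (1×0.0913)² = 0.00834;  (−½·δb/b)² = (-0.5×0.0365)² = 0.000334;  (2·δq/q)² = (2×0.00578)² = 0.000133;  (-2·δr/r)² = (-2×0.0202)² = 0.00163
δQ/Q = √(0.0116) = 0.108
Q = 17370, so δQ = 0.108 × 17370 = 1870.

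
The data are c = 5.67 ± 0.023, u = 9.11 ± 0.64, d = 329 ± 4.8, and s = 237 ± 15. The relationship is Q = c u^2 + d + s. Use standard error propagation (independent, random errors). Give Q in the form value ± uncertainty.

Let p = c·u^2 = 471. δp/p = √((1·δc/c)² + (2·δu/u)²) = √(1.65e-05 + 0.0197) = 0.141, so δp = 66.1.
Q = p + d + s: δQ = √(δp² + δd² + δs²) = √(4380 + 23.0 + 225) = 68.0
Q = 1040.

1040 ± 68.0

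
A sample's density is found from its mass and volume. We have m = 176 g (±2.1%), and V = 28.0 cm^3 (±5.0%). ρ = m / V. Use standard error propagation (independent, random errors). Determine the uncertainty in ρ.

For a monomial ρ ∝ m, V^-1, fractional errors add in quadrature:
  (1·δm/m)² = (1×0.0210)² = 0.000441;  (-1·δV/V)² = (-1×0.0500)² = 0.00250
δρ/ρ = √(0.00294) = 0.0542
ρ = 6.29 g/cm^3, so δρ = 0.0542 × 6.29 = 0.341 g/cm^3.

0.341 g/cm^3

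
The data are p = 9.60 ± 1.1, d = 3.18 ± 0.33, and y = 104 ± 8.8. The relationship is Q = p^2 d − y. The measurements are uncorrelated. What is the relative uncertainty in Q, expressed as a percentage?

Let w = p^2·d = 293. δw/w = √((2·δp/p)² + (1·δd/d)²) = √(0.0525 + 0.0108) = 0.252, so δw = 73.7.
Q = w − y: δQ = √(δw² + δy²) = √(5440 + 77.4) = 74.2
Q = 189, so δQ/Q = 74.2/189 = 0.393.

39.3%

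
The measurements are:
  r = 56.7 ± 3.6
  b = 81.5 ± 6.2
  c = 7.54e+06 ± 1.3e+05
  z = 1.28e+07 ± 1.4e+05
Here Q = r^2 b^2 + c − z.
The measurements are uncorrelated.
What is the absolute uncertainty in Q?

Let p = r^2·b^2 = 2.14e+07. δp/p = √((2·δr/r)² + (2·δb/b)²) = √(0.0161 + 0.0231) = 0.198, so δp = 4.23e+06.
Q = p + c − z: δQ = √(δp² + δc² + δz²) = √(1.79e+13 + 1.69e+10 + 1.96e+10) = 4.24e+06

4.24e+06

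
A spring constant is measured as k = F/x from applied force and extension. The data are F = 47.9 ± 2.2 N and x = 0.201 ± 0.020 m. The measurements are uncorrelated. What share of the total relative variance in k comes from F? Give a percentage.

17.6%

(δk/k)² = (1·δF/F)² + (-1·δx/x)²
  F term: (1×0.0459)² = 0.00211
  x term: (-1×0.0995)² = 0.00990
Total = 0.0120. Share from F = 0.00211/0.0120 = 0.176.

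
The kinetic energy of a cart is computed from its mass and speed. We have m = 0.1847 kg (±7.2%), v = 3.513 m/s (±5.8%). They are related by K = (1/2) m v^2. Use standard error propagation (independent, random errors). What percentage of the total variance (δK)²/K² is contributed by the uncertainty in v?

72.2%

(δK/K)² = (1·δm/m)² + (2·δv/v)²
  m term: (1×0.0720)² = 0.00518
  v term: (2×0.0580)² = 0.0135
Total = 0.0186. Share from v = 0.0135/0.0186 = 0.722.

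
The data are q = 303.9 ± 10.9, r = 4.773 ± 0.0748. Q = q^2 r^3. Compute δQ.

8.61e+05

For a monomial Q ∝ q^2, r^3, fractional errors add in quadrature:
  (2·δq/q)² = (2×0.0359)² = 0.00515;  (3·δr/r)² = (3×0.0157)² = 0.00221
δQ/Q = √(0.00736) = 0.0858
Q = 1.004e+07, so δQ = 0.0858 × 1.004e+07 = 8.61e+05.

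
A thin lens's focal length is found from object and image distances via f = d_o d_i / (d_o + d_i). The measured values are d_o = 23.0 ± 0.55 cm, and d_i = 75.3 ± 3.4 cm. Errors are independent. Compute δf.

∂f/∂d_o = (d_i/(d_o+d_i))² = 0.587;  ∂f/∂d_i = (d_o/(d_o+d_i))² = 0.0547
δf = √((∂f/∂d_o · δd_o)² + (∂f/∂d_i · δd_i)²) = √(0.104 + 0.0346) = 0.373 cm

0.373 cm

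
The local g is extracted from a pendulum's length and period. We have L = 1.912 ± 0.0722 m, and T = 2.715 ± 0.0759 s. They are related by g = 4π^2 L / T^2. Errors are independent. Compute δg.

0.691 m/s^2

Since g is a product/quotient, work with relative uncertainties:
  (1·δL/L)² = (1×0.0378)² = 0.00143;  (-2·δT/T)² = (-2×0.0280)² = 0.00313
δg/g = √(0.00455) = 0.0675
g = 10.24 m/s^2, so δg = 0.0675 × 10.24 = 0.691 m/s^2.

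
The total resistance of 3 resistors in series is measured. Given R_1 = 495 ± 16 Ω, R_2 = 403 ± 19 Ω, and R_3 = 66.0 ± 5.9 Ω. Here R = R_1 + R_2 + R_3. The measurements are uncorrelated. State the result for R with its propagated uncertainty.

Sums and differences: (δR)² = Σ (cᵢ δxᵢ)².
  (δR_1)² = 256;  (δR_2)² = 361;  (δR_3)² = 34.8
δR = √(652) = 25.5 Ω
R = 964 Ω.

964 ± 25.5 Ω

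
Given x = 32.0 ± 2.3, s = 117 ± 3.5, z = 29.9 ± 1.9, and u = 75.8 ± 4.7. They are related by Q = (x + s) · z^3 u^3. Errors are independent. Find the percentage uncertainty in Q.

26.8%

Let w = x + s = 149. δw = √(δx² + δs²) = √(5.29 + 12.2) = 4.19, so δw/w = 0.0281.
Q is then a monomial in w, z, u:
δQ/Q = √((δw/w)² + (3·δz/z)² + (3·δu/u)²) = √(0.000790 + 0.0363 + 0.0346) = 0.268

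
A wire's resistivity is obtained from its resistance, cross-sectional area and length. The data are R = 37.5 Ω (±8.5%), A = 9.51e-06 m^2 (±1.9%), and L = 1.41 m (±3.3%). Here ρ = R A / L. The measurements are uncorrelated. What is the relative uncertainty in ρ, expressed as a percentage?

9.31%

Products/powers → add relative errors in quadrature, weighted by exponent:
  (1·δR/R)² = (1×0.0850)² = 0.00723;  (1·δA/A)² = (1×0.0190)² = 0.000361;  (-1·δL/L)² = (-1×0.0330)² = 0.00109
δρ/ρ = √(0.00868) = 0.0931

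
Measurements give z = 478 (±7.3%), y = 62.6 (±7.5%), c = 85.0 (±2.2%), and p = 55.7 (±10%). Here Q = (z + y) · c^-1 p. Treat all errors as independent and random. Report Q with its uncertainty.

Let u = z + y = 541. δu = √(δz² + δy²) = √(1220 + 22.0) = 35.2, so δu/u = 0.0651.
Q is then a monomial in u, c, p:
δQ/Q = √((δu/u)² + (-1·δc/c)² + (1·δp/p)²) = √(0.00424 + 0.000484 + 0.0100) = 0.121
Q = 354, so δQ = 0.121 × 354 = 43.0.

354 ± 43.0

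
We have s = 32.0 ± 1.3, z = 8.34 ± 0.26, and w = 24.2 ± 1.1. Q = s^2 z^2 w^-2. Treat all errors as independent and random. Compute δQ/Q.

0.137

Q is a product of powers, so relative uncertainties combine in quadrature:
  (2·δs/s)² = (2×0.0406)² = 0.00660;  (2·δz/z)² = (2×0.0312)² = 0.00389;  (-2·δw/w)² = (-2×0.0455)² = 0.00826
δQ/Q = √(0.0188) = 0.137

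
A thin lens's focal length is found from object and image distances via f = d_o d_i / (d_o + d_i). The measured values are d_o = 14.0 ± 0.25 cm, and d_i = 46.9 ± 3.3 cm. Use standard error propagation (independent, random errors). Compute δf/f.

0.0212

∂f/∂d_o = (d_i/(d_o+d_i))² = 0.593;  ∂f/∂d_i = (d_o/(d_o+d_i))² = 0.0528
δf = √((∂f/∂d_o · δd_o)² + (∂f/∂d_i · δd_i)²) = √(0.0220 + 0.0304) = 0.229 cm
f = 10.8 cm, so δf/f = 0.229/10.8 = 0.0212.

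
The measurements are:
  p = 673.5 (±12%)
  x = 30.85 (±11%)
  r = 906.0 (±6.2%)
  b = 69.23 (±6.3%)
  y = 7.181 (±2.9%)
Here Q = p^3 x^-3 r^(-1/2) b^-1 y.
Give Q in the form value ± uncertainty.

For a monomial Q ∝ p^3, x^-3, r^(-1/2), b^-1, y, fractional errors add in quadrature:
  (3·δp/p)² = (3×0.120)² = 0.130;  (-3·δx/x)² = (-3×0.110)² = 0.109;  (−½·δr/r)² = (-0.5×0.0620)² = 0.000961;  (-1·δb/b)² = (-1×0.0630)² = 0.00397;  (1·δy/y)² = (1×0.0290)² = 0.000841
δQ/Q = √(0.244) = 0.494
Q = 35.86, so δQ = 0.494 × 35.86 = 17.7.

35.86 ± 17.7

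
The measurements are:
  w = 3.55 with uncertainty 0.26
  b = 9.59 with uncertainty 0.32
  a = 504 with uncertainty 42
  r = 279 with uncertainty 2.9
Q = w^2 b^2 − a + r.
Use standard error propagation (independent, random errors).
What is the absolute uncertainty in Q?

Let p = w^2·b^2 = 1160. δp/p = √((2·δw/w)² + (2·δb/b)²) = √(0.0215 + 0.00445) = 0.161, so δp = 187.
Q = p − a + r: δQ = √(δp² + δa² + δr²) = √(34800 + 1760 + 8.41) = 191

191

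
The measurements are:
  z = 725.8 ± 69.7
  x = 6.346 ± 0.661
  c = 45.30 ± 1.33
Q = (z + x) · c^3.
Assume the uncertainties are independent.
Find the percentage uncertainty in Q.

Let u = z + x = 732.1. δu = √(δz² + δx²) = √(4860 + 0.437) = 69.7, so δu/u = 0.0952.
Q is then a monomial in u, c:
δQ/Q = √((δu/u)² + (3·δc/c)²) = √(0.00906 + 0.00776) = 0.130

13.0%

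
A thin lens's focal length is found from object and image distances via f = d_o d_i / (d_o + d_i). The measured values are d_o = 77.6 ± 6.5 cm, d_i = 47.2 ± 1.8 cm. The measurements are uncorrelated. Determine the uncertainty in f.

1.16 cm

∂f/∂d_o = (d_i/(d_o+d_i))² = 0.143;  ∂f/∂d_i = (d_o/(d_o+d_i))² = 0.387
δf = √((∂f/∂d_o · δd_o)² + (∂f/∂d_i · δd_i)²) = √(0.864 + 0.484) = 1.16 cm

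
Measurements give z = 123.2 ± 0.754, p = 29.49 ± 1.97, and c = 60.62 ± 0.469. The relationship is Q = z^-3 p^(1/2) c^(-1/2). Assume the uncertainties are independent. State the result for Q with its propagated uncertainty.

Since Q is a product/quotient, work with relative uncertainties:
  (-3·δz/z)² = (-3×0.00612)² = 0.000337;  (½·δp/p)² = (0.5×0.0668)² = 0.00112;  (−½·δc/c)² = (-0.5×0.00774)² = 1.5e-05
δQ/Q = √(0.00147) = 0.0383
Q = 3.73e-07, so δQ = 0.0383 × 3.73e-07 = 1.43e-08.

(3.730 ± 0.143) × 10^-7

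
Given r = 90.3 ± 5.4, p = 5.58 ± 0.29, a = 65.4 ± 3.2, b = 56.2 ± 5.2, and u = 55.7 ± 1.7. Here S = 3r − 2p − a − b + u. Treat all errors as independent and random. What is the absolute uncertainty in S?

17.4

S is a linear combination, so absolute uncertainties add in quadrature:
  (3·δr)² = 262;  (2·δp)² = 0.336;  (δa)² = 10.2;  (δb)² = 27.0;  (δu)² = 2.89
δS = √(303) = 17.4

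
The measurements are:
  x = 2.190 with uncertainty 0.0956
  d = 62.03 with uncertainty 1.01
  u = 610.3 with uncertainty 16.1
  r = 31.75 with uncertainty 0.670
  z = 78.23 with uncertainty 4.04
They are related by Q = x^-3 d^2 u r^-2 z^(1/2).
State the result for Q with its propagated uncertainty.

Since Q is a product/quotient, work with relative uncertainties:
  (-3·δx/x)² = (-3×0.0437)² = 0.0172;  (2·δd/d)² = (2×0.0163)² = 0.00106;  (1·δu/u)² = (1×0.0264)² = 0.000696;  (-2·δr/r)² = (-2×0.0211)² = 0.00178;  (½·δz/z)² = (0.5×0.0516)² = 0.000667
δQ/Q = √(0.0214) = 0.146
Q = 1962, so δQ = 0.146 × 1962 = 287.

1962 ± 287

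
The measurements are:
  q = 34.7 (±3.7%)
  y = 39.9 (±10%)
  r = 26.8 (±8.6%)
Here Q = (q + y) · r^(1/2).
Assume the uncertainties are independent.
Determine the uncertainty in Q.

Let u = q + y = 74.6. δu = √(δq² + δy²) = √(1.65 + 15.9) = 4.19, so δu/u = 0.0562.
Q is then a monomial in u, r:
δQ/Q = √((δu/u)² + (½·δr/r)²) = √(0.00316 + 0.00185) = 0.0708
Q = 386, so δQ = 0.0708 × 386 = 27.3.

27.3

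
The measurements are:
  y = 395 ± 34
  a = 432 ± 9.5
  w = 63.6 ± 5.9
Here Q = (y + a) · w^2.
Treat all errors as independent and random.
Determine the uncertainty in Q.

Let u = y + a = 827. δu = √(δy² + δa²) = √(1160 + 90.2) = 35.3, so δu/u = 0.0427.
Q is then a monomial in u, w:
δQ/Q = √((δu/u)² + (2·δw/w)²) = √(0.00182 + 0.0344) = 0.190
Q = 3.35e+06, so δQ = 0.190 × 3.35e+06 = 6.37e+05.

6.37e+05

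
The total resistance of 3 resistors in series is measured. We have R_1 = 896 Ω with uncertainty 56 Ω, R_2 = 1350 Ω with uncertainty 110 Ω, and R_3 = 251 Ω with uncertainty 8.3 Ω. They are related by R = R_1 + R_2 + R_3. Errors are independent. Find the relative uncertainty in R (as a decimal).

For a sum/difference, combine absolute errors in quadrature:
  (δR_1)² = 3140;  (δR_2)² = 12100;  (δR_3)² = 68.9
δR = √(15300) = 124 Ω
R = 2500 Ω, so δR/R = 124/2500 = 0.0495.

0.0495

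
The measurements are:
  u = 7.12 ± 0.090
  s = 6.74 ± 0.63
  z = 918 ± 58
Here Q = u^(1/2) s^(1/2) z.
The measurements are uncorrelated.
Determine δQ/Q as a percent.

Q is a product of powers, so relative uncertainties combine in quadrature:
  (½·δu/u)² = (0.5×0.0126)² = 3.99e-05;  (½·δs/s)² = (0.5×0.0935)² = 0.00218;  (1·δz/z)² = (1×0.0632)² = 0.00399
δQ/Q = √(0.00622) = 0.0788

7.88%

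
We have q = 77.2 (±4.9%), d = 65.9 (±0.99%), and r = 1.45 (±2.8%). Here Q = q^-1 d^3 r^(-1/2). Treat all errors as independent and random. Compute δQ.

Products/powers → add relative errors in quadrature, weighted by exponent:
  (-1·δq/q)² = (-1×0.0490)² = 0.00240;  (3·δd/d)² = (3×0.00990)² = 0.000882;  (−½·δr/r)² = (-0.5×0.0280)² = 0.000196
δQ/Q = √(0.00348) = 0.0590
Q = 3080, so δQ = 0.0590 × 3080 = 182.

182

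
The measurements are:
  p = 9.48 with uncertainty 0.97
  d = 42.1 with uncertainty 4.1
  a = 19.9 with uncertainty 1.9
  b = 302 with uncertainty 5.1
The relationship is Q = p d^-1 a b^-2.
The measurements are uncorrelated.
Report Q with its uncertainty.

Q is a product of powers, so relative uncertainties combine in quadrature:
  (1·δp/p)² = (1×0.102)² = 0.0105;  (-1·δd/d)² = (-1×0.0974)² = 0.00948;  (1·δa/a)² = (1×0.0955)² = 0.00912;  (-2·δb/b)² = (-2×0.0169)² = 0.00114
δQ/Q = √(0.0302) = 0.174
Q = 4.91e-05, so δQ = 0.174 × 4.91e-05 = 8.54e-06.

(4.91 ± 0.854) × 10^-5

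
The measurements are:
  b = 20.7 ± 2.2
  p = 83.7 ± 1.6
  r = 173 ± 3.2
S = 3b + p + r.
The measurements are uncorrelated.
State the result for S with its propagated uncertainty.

319 ± 7.51

Each term contributes (cᵢ δxᵢ)² to (δS)²:
  (3·δb)² = 43.6;  (δp)² = 2.56;  (δr)² = 10.2
δS = √(56.4) = 7.51
S = 319.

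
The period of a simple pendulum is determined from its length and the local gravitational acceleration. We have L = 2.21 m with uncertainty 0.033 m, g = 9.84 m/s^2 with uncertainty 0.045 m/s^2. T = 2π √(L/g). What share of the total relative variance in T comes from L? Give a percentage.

91.4%

(δT/T)² = (½·δL/L)² + (−½·δg/g)²
  L term: (0.5×0.0149)² = 5.57e-05
  g term: (-0.5×0.00457)² = 5.23e-06
Total = 6.1e-05. Share from L = 5.57e-05/6.1e-05 = 0.914.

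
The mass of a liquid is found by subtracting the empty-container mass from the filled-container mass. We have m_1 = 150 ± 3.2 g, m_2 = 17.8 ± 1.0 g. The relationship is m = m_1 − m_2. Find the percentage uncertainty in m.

2.54%

Sums and differences: (δm)² = Σ (cᵢ δxᵢ)².
  (δm_1)² = 10.2;  (δm_2)² = 1.00
δm = √(11.2) = 3.35 g
m = 132 g, so δm/m = 3.35/132 = 0.0254.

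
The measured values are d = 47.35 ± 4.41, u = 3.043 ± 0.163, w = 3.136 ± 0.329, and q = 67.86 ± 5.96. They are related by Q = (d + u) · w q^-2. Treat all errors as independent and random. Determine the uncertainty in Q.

0.00764

Let h = d + u = 50.39. δh = √(δd² + δu²) = √(19.4 + 0.0266) = 4.41, so δh/h = 0.0876.
Q is then a monomial in h, w, q:
δQ/Q = √((δh/h)² + (1·δw/w)² + (-2·δq/q)²) = √(0.00767 + 0.0110 + 0.0309) = 0.223
Q = 0.03432, so δQ = 0.223 × 0.03432 = 0.00764.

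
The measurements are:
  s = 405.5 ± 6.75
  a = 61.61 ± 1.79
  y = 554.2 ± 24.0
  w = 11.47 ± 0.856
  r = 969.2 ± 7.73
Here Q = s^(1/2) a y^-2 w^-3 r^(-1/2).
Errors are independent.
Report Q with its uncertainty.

Since Q is a product/quotient, work with relative uncertainties:
  (½·δs/s)² = (0.5×0.0166)² = 6.93e-05;  (1·δa/a)² = (1×0.0291)² = 0.000844;  (-2·δy/y)² = (-2×0.0433)² = 0.00750;  (-3·δw/w)² = (-3×0.0746)² = 0.0501;  (−½·δr/r)² = (-0.5×0.00798)² = 1.59e-05
δQ/Q = √(0.0586) = 0.242
Q = 8.598e-08, so δQ = 0.242 × 8.598e-08 = 2.08e-08.

(8.598 ± 2.08) × 10^-8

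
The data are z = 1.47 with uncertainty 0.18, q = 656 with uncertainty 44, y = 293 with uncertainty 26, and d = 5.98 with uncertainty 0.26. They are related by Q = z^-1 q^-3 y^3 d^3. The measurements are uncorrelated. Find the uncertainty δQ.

Since Q is a product/quotient, work with relative uncertainties:
  (-1·δz/z)² = (-1×0.122)² = 0.0150;  (-3·δq/q)² = (-3×0.0671)² = 0.0405;  (3·δy/y)² = (3×0.0887)² = 0.0709;  (3·δd/d)² = (3×0.0435)² = 0.0170
δQ/Q = √(0.143) = 0.379
Q = 13.0, so δQ = 0.379 × 13.0 = 4.91.

4.91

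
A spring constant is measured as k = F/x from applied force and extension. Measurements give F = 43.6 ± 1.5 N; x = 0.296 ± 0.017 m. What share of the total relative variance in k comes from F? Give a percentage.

26.4%

(δk/k)² = (1·δF/F)² + (-1·δx/x)²
  F term: (1×0.0344)² = 0.00118
  x term: (-1×0.0574)² = 0.00330
Total = 0.00448. Share from F = 0.00118/0.00448 = 0.264.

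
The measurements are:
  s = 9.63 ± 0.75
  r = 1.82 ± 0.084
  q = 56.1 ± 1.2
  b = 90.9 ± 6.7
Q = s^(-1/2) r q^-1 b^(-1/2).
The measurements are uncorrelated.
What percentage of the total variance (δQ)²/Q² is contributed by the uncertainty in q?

(δQ/Q)² = (−½·δs/s)² + (1·δr/r)² + (-1·δq/q)² + (−½·δb/b)²
  s term: (-0.5×0.0779)² = 0.00152
  r term: (1×0.0462)² = 0.00213
  q term: (-1×0.0214)² = 0.000458
  b term: (-0.5×0.0737)² = 0.00136
Total = 0.00546. Share from q = 0.000458/0.00546 = 0.0838.

8.38%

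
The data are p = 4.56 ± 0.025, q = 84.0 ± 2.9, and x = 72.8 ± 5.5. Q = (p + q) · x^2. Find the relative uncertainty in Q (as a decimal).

Let u = p + q = 88.6. δu = √(δp² + δq²) = √(0.000625 + 8.41) = 2.90, so δu/u = 0.0327.
Q is then a monomial in u, x:
δQ/Q = √((δu/u)² + (2·δx/x)²) = √(0.00107 + 0.0228) = 0.155

0.155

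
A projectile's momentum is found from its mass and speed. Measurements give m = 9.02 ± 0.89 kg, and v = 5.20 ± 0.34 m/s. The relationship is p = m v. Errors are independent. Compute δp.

Relative error in a monomial: (δp/p)² = Σ (nᵢ · δxᵢ/xᵢ)².
  (1·δm/m)² = (1×0.0987)² = 0.00974;  (1·δv/v)² = (1×0.0654)² = 0.00428
δp/p = √(0.0140) = 0.118
p = 46.9 kg·m/s, so δp = 0.118 × 46.9 = 5.55 kg·m/s.

5.55 kg·m/s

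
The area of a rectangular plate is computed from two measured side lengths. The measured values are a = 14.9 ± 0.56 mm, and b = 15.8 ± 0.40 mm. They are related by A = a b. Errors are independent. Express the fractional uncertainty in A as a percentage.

Each factor contributes (exponent × relative error)² to (δA/A)²:
  (1·δa/a)² = (1×0.0376)² = 0.00141;  (1·δb/b)² = (1×0.0253)² = 0.000641
δA/A = √(0.00205) = 0.0453

4.53%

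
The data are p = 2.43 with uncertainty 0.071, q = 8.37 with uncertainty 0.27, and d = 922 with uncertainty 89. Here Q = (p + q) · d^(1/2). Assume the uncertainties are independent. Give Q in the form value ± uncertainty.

Let u = p + q = 10.8. δu = √(δp² + δq²) = √(0.00504 + 0.0729) = 0.279, so δu/u = 0.0258.
Q is then a monomial in u, d:
δQ/Q = √((δu/u)² + (½·δd/d)²) = √(0.000668 + 0.00233) = 0.0548
Q = 328, so δQ = 0.0548 × 328 = 18.0.

328 ± 18.0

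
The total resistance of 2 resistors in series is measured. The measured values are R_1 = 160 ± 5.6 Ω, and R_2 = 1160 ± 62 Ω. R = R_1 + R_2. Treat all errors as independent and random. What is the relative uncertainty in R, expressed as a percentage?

4.72%

Sums and differences: (δR)² = Σ (cᵢ δxᵢ)².
  (δR_1)² = 31.4;  (δR_2)² = 3840
δR = √(3880) = 62.3 Ω
R = 1320 Ω, so δR/R = 62.3/1320 = 0.0472.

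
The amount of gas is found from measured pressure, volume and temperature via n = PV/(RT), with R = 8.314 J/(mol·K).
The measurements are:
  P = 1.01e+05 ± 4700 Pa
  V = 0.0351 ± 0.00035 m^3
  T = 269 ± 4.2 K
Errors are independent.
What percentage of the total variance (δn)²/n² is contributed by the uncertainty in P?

86.3%

(δn/n)² = (1·δP/P)² + (1·δV/V)² + (-1·δT/T)²
  P term: (1×0.0465)² = 0.00217
  V term: (1×0.00997)² = 9.94e-05
  T term: (-1×0.0156)² = 0.000244
Total = 0.00251. Share from P = 0.00217/0.00251 = 0.863.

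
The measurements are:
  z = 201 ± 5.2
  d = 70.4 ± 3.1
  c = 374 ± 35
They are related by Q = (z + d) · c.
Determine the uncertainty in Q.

9770

Let u = z + d = 271. δu = √(δz² + δd²) = √(27.0 + 9.61) = 6.05, so δu/u = 0.0223.
Q is then a monomial in u, c:
δQ/Q = √((δu/u)² + (1·δc/c)²) = √(0.000498 + 0.00876) = 0.0962
Q = 1.02e+05, so δQ = 0.0962 × 1.02e+05 = 9770.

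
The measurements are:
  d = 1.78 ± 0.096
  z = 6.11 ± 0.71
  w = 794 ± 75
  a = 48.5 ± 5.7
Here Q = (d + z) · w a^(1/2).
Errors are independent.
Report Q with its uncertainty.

Let u = d + z = 7.89. δu = √(δd² + δz²) = √(0.00922 + 0.504) = 0.716, so δu/u = 0.0908.
Q is then a monomial in u, w, a:
δQ/Q = √((δu/u)² + (1·δw/w)² + (½·δa/a)²) = √(0.00825 + 0.00892 + 0.00345) = 0.144
Q = 43600, so δQ = 0.144 × 43600 = 6270.

43600 ± 6270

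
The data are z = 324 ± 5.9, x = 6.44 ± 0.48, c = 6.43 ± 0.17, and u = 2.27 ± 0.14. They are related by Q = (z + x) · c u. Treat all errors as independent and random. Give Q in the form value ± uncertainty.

4820 ± 335

Let w = z + x = 330. δw = √(δz² + δx²) = √(34.8 + 0.230) = 5.92, so δw/w = 0.0179.
Q is then a monomial in w, c, u:
δQ/Q = √((δw/w)² + (1·δc/c)² + (1·δu/u)²) = √(0.000321 + 0.000699 + 0.00380) = 0.0695
Q = 4820, so δQ = 0.0695 × 4820 = 335.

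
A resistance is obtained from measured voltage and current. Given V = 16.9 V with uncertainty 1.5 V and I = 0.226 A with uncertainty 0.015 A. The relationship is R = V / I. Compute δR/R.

Products/powers → add relative errors in quadrature, weighted by exponent:
  (1·δV/V)² = (1×0.0888)² = 0.00788;  (-1·δI/I)² = (-1×0.0664)² = 0.00441
δR/R = √(0.0123) = 0.111

0.111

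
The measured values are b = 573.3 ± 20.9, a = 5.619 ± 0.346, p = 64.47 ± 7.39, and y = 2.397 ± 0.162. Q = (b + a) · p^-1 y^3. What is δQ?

29.1

Let u = b + a = 578.9. δu = √(δb² + δa²) = √(437 + 0.120) = 20.9, so δu/u = 0.0361.
Q is then a monomial in u, p, y:
δQ/Q = √((δu/u)² + (-1·δp/p)² + (3·δy/y)²) = √(0.00130 + 0.0131 + 0.0411) = 0.236
Q = 123.7, so δQ = 0.236 × 123.7 = 29.1.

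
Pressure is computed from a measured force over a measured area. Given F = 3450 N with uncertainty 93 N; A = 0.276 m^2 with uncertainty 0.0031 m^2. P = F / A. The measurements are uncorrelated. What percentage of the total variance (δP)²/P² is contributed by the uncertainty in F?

85.2%

(δP/P)² = (1·δF/F)² + (-1·δA/A)²
  F term: (1×0.0270)² = 0.000727
  A term: (-1×0.0112)² = 0.000126
Total = 0.000853. Share from F = 0.000727/0.000853 = 0.852.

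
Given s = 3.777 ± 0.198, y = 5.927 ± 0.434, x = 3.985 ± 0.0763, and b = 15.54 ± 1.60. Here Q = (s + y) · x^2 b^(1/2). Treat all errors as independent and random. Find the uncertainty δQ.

49.1

Let u = s + y = 9.704. δu = √(δs² + δy²) = √(0.0392 + 0.188) = 0.477, so δu/u = 0.0492.
Q is then a monomial in u, x, b:
δQ/Q = √((δu/u)² + (2·δx/x)² + (½·δb/b)²) = √(0.00242 + 0.00147 + 0.00265) = 0.0808
Q = 607.5, so δQ = 0.0808 × 607.5 = 49.1.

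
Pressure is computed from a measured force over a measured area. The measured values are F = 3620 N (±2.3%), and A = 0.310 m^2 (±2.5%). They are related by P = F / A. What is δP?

397 Pa

Since P is a product/quotient, work with relative uncertainties:
  (1·δF/F)² = (1×0.0230)² = 0.000529;  (-1·δA/A)² = (-1×0.0250)² = 0.000625
δP/P = √(0.00115) = 0.0340
P = 11700 Pa, so δP = 0.0340 × 11700 = 397 Pa.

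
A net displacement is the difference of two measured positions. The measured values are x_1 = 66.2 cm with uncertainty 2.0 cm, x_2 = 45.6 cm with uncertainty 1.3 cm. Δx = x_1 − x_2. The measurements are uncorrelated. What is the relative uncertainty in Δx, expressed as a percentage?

Absolute uncertainties add in quadrature for a linear combination:
  (δx_1)² = 4.00;  (δx_2)² = 1.69
δΔx = √(5.69) = 2.39 cm
Δx = 20.6 cm, so δΔx/Δx = 2.39/20.6 = 0.116.

11.6%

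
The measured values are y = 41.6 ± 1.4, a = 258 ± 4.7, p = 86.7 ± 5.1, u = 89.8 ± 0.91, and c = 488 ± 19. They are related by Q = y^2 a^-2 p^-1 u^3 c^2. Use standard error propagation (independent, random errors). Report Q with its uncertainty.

(5.17 ± 0.660) × 10^7

Relative error in a monomial: (δQ/Q)² = Σ (nᵢ · δxᵢ/xᵢ)².
  (2·δy/y)² = (2×0.0337)² = 0.00453;  (-2·δa/a)² = (-2×0.0182)² = 0.00133;  (-1·δp/p)² = (-1×0.0588)² = 0.00346;  (3·δu/u)² = (3×0.0101)² = 0.000924;  (2·δc/c)² = (2×0.0389)² = 0.00606
δQ/Q = √(0.0163) = 0.128
Q = 5.17e+07, so δQ = 0.128 × 5.17e+07 = 6.6e+06.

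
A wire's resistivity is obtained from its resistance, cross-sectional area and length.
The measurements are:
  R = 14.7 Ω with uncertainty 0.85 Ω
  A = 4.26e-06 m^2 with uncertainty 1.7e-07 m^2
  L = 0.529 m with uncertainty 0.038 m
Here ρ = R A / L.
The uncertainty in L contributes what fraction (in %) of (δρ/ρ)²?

(δρ/ρ)² = (1·δR/R)² + (1·δA/A)² + (-1·δL/L)²
  R term: (1×0.0578)² = 0.00334
  A term: (1×0.0399)² = 0.00159
  L term: (-1×0.0718)² = 0.00516
Total = 0.0101. Share from L = 0.00516/0.0101 = 0.511.

51.1%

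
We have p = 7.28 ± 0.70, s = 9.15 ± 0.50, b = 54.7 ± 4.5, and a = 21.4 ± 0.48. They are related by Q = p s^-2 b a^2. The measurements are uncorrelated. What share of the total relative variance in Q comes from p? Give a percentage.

(δQ/Q)² = (1·δp/p)² + (-2·δs/s)² + (1·δb/b)² + (2·δa/a)²
  p term: (1×0.0962)² = 0.00925
  s term: (-2×0.0546)² = 0.0119
  b term: (1×0.0823)² = 0.00677
  a term: (2×0.0224)² = 0.00201
Total = 0.0300. Share from p = 0.00925/0.0300 = 0.308.

30.8%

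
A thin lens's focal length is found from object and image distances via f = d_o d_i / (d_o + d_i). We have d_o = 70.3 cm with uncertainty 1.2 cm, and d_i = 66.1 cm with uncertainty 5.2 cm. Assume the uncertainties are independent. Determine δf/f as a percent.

4.14%

∂f/∂d_o = (d_i/(d_o+d_i))² = 0.235;  ∂f/∂d_i = (d_o/(d_o+d_i))² = 0.266
δf = √((∂f/∂d_o · δd_o)² + (∂f/∂d_i · δd_i)²) = √(0.0794 + 1.91) = 1.41 cm
f = 34.1 cm, so δf/f = 1.41/34.1 = 0.0414.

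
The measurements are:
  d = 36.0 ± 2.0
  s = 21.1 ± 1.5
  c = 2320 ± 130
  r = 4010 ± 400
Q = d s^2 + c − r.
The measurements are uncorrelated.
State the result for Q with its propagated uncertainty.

Let p = d·s^2 = 16000. δp/p = √((1·δd/d)² + (2·δs/s)²) = √(0.00309 + 0.0202) = 0.153, so δp = 2450.
Q = p + c − r: δQ = √(δp² + δc² + δr²) = √(5.99e+06 + 16900 + 1.6e+05) = 2480
Q = 14300.

14300 ± 2480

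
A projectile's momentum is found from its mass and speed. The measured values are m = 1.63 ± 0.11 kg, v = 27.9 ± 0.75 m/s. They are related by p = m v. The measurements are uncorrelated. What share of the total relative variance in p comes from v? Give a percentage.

13.7%

(δp/p)² = (1·δm/m)² + (1·δv/v)²
  m term: (1×0.0675)² = 0.00455
  v term: (1×0.0269)² = 0.000723
Total = 0.00528. Share from v = 0.000723/0.00528 = 0.137.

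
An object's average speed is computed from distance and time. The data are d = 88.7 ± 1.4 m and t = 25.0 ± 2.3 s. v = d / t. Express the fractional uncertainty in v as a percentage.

9.33%

Since v is a product/quotient, work with relative uncertainties:
  (1·δd/d)² = (1×0.0158)² = 0.000249;  (-1·δt/t)² = (-1×0.0920)² = 0.00846
δv/v = √(0.00871) = 0.0933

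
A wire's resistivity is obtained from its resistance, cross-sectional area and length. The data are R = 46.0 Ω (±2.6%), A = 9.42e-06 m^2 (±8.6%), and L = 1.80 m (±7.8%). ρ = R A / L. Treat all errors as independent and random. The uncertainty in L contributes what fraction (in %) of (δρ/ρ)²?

(δρ/ρ)² = (1·δR/R)² + (1·δA/A)² + (-1·δL/L)²
  R term: (1×0.0260)² = 0.000676
  A term: (1×0.0860)² = 0.00740
  L term: (-1×0.0780)² = 0.00608
Total = 0.0142. Share from L = 0.00608/0.0142 = 0.430.

43.0%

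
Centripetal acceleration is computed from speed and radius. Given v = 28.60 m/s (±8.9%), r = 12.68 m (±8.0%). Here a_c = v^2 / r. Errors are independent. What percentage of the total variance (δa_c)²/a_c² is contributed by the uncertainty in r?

(δa_c/a_c)² = (2·δv/v)² + (-1·δr/r)²
  v term: (2×0.0890)² = 0.0317
  r term: (-1×0.0800)² = 0.00640
Total = 0.0381. Share from r = 0.00640/0.0381 = 0.168.

16.8%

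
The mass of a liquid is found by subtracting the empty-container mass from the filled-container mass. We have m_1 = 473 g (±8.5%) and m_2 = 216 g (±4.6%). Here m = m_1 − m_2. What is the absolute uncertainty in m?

41.4 g

For a sum/difference, combine absolute errors in quadrature:
  (δm_1)² = 1620;  (δm_2)² = 98.7
δm = √(1720) = 41.4 g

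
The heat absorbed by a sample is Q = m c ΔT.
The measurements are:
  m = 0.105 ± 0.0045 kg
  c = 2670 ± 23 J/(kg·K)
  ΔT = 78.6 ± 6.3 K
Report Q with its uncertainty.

For a monomial Q ∝ m, c, ΔT, fractional errors add in quadrature:
  (1·δm/m)² = (1×0.0429)² = 0.00184;  (1·δc/c)² = (1×0.00861)² = 7.42e-05;  (1·δΔT/ΔT)² = (1×0.0802)² = 0.00642
δQ/Q = √(0.00834) = 0.0913
Q = 22000 J, so δQ = 0.0913 × 22000 = 2010 J.

22000 ± 2010 J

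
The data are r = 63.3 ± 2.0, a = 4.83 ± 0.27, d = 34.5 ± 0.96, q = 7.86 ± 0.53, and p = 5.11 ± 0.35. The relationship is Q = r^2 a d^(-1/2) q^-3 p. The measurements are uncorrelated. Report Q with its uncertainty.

Products/powers → add relative errors in quadrature, weighted by exponent:
  (2·δr/r)² = (2×0.0316)² = 0.00399;  (1·δa/a)² = (1×0.0559)² = 0.00312;  (−½·δd/d)² = (-0.5×0.0278)² = 0.000194;  (-3·δq/q)² = (-3×0.0674)² = 0.0409;  (1·δp/p)² = (1×0.0685)² = 0.00469
δQ/Q = √(0.0529) = 0.230
Q = 34.7, so δQ = 0.230 × 34.7 = 7.98.

34.7 ± 7.98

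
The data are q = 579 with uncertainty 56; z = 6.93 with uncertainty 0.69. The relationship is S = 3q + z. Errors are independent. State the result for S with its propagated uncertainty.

Each term contributes (cᵢ δxᵢ)² to (δS)²:
  (3·δq)² = 28200;  (δz)² = 0.476
δS = √(28200) = 168
S = 1740.

1740 ± 168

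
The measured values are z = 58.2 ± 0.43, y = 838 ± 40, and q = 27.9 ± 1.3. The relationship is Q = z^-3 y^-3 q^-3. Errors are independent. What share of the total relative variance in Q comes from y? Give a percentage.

(δQ/Q)² = (-3·δz/z)² + (-3·δy/y)² + (-3·δq/q)²
  z term: (-3×0.00739)² = 0.000491
  y term: (-3×0.0477)² = 0.0205
  q term: (-3×0.0466)² = 0.0195
Total = 0.0405. Share from y = 0.0205/0.0405 = 0.506.

50.6%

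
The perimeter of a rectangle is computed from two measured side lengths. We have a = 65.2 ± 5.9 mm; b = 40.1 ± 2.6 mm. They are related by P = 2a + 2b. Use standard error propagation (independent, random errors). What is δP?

12.9 mm

P is a linear combination, so absolute uncertainties add in quadrature:
  (2·δa)² = 139;  (2·δb)² = 27.0
δP = √(166) = 12.9 mm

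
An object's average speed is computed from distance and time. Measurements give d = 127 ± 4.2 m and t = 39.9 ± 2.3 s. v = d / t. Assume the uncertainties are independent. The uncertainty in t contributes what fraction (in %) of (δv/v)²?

75.2%

(δv/v)² = (1·δd/d)² + (-1·δt/t)²
  d term: (1×0.0331)² = 0.00109
  t term: (-1×0.0576)² = 0.00332
Total = 0.00442. Share from t = 0.00332/0.00442 = 0.752.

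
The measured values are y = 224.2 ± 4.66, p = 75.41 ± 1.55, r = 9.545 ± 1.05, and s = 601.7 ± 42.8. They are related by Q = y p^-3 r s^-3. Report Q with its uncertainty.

(2.291 ± 0.570) × 10^-11

Relative error in a monomial: (δQ/Q)² = Σ (nᵢ · δxᵢ/xᵢ)².
  (1·δy/y)² = (1×0.0208)² = 0.000432;  (-3·δp/p)² = (-3×0.0206)² = 0.00380;  (1·δr/r)² = (1×0.110)² = 0.0121;  (-3·δs/s)² = (-3×0.0711)² = 0.0455
δQ/Q = √(0.0619) = 0.249
Q = 2.291e-11, so δQ = 0.249 × 2.291e-11 = 5.7e-12.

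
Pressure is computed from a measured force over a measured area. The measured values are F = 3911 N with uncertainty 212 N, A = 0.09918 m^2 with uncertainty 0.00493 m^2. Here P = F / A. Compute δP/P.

Each factor contributes (exponent × relative error)² to (δP/P)²:
  (1·δF/F)² = (1×0.0542)² = 0.00294;  (-1·δA/A)² = (-1×0.0497)² = 0.00247
δP/P = √(0.00541) = 0.0735

0.0735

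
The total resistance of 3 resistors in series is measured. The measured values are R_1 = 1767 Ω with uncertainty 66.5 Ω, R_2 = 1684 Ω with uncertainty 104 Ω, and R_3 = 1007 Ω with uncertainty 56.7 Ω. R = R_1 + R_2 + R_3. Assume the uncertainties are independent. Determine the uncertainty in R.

Each term contributes (cᵢ δxᵢ)² to (δR)²:
  (δR_1)² = 4420;  (δR_2)² = 10800;  (δR_3)² = 3210
δR = √(18500) = 136 Ω

136 Ω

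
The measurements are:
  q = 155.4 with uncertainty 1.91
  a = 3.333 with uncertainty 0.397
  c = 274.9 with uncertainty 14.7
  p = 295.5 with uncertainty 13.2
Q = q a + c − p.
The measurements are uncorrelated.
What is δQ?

Let w = q·a = 517.9. δw/w = √((1·δq/q)² + (1·δa/a)²) = √(0.000151 + 0.0142) = 0.120, so δw = 62.0.
Q = w + c − p: δQ = √(δw² + δc² + δp²) = √(3850 + 216 + 174) = 65.1

65.1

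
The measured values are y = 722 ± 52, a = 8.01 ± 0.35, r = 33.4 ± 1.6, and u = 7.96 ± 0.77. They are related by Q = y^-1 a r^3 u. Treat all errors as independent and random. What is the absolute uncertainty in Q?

Q is a product of powers, so relative uncertainties combine in quadrature:
  (-1·δy/y)² = (-1×0.0720)² = 0.00519;  (1·δa/a)² = (1×0.0437)² = 0.00191;  (3·δr/r)² = (3×0.0479)² = 0.0207;  (1·δu/u)² = (1×0.0967)² = 0.00936
δQ/Q = √(0.0371) = 0.193
Q = 3290, so δQ = 0.193 × 3290 = 634.

634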